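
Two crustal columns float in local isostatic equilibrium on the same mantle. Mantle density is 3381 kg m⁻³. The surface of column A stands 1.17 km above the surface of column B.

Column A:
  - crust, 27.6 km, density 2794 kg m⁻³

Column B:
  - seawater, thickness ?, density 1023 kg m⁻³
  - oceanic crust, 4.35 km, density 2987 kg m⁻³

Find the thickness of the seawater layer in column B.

Take the compensation level at the base of the deeper column (depth z_c below the surface of column A) and equate Σ ρ_i t_i down to z_c; mantle fills any gap and the z_c terms cancel.
Column A: 27.6×2794 + (z_c − 27.6)×3381
Column B: 1.17×0 + x×1023 + 4.35×2987 + (z_c − 1.17 − 4.35 − x)×3381
The z_c×3381 term appears on both sides and cancels. Collect the known terms of each column as K = Σ(ρt)_known − 3381 × (depth of known layers): K_A = 77114.4 − 3381×27.6 = −16201.2; K_B = 12993.45 − 3381×(1.17 + 4.35) = −5669.67.
Balance: K_A = K_B − x×(3381 − 1023), so x = (K_B − K_A)/(3381 − 1023) = 10531.5/2358 = 4.47 km.

4.47 km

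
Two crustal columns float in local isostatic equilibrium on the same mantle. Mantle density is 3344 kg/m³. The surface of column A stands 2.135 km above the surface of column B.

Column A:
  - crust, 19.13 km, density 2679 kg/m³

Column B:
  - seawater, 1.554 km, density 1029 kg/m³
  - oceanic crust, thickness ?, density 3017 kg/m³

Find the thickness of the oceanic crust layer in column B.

Take the compensation level at the base of the deeper column (depth z_c below the surface of column A) and equate Σ ρ_i t_i down to z_c; mantle fills any gap and the z_c terms cancel.
Column A: 19.13×2679 + (z_c − 19.13)×3344
Column B: 2.135×0 + 1.554×1029 + x×3017 + (z_c − 2.135 − 1.554 − x)×3344
The z_c×3344 term appears on both sides and cancels. Collect the known terms of each column as K = Σ(ρt)_known − 3344 × (depth of known layers): K_A = 51249.27 − 3344×19.13 = −12721.45; K_B = 1599.066 − 3344×(2.135 + 1.554) = −10736.95.
Balance: K_A = K_B − x×(3344 − 3017), so x = (K_B − K_A)/(3344 − 3017) = 1984.5/327 = 6.07 km.

6.07 km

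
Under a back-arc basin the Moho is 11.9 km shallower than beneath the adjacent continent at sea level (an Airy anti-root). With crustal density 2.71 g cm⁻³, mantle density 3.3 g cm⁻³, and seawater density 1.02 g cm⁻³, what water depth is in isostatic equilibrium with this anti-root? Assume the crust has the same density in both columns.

4.15 km

Replacing a thickness d of crust by seawater at the top must be balanced by replacing crust with mantle at the base: d (ρ_c − ρ_w) = a (ρ_m − ρ_c).
d = a (ρ_m − ρ_c)/(ρ_c − ρ_w) = 11.9 km × 0.59/1.69 = 4.15 km.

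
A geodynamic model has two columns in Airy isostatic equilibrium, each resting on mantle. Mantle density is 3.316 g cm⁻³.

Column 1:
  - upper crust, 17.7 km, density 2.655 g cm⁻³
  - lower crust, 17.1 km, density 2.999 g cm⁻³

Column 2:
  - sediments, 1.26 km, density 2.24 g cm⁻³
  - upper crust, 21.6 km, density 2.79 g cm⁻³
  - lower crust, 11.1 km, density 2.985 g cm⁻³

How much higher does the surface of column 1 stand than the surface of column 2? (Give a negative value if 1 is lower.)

For any compensation level in the mantle, the mantle terms cancel and isostasy reduces to e = (Σt_1 − Σt_2) − (Σ(ρt)_1 − Σ(ρt)_2) / ρ_m.
Σt_1 = 34.8 km; Σt_2 = 33.96 km; Σ(ρt)_1 = 98.2764; Σ(ρt)_2 = 96.2199 (in km·g cm⁻³).
e = (34.8 − 33.96) − (98.2764 − 96.2199) / 3.316 = 0.22 km.

0.22 km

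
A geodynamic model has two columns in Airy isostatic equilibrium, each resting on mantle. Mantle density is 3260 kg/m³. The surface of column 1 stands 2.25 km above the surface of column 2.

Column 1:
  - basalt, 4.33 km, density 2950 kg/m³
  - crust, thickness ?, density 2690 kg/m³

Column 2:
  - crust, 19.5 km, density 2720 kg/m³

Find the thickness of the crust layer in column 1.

Take the compensation level at the base of the deeper column (depth z_c below the surface of column 1) and equate Σ ρ_i t_i down to z_c; mantle fills any gap and the z_c terms cancel.
Column 1: 4.33×2950 + x×2690 + (z_c − 4.33 − x)×3260
Column 2: 2.25×0 + 19.5×2720 + (z_c − 2.25 − 19.5)×3260
The z_c×3260 term appears on both sides and cancels. Collect the known terms of each column as K = Σ(ρt)_known − 3260 × (depth of known layers): K_1 = 12773.5 − 3260×4.33 = −1342.3; K_2 = 53040 − 3260×(2.25 + 19.5) = −17865.
Balance: K_1 − x×(3260 − 2690) = K_2, so x = (K_1 − K_2)/(3260 − 2690) = 16522.7/570 = 29 km.

29 km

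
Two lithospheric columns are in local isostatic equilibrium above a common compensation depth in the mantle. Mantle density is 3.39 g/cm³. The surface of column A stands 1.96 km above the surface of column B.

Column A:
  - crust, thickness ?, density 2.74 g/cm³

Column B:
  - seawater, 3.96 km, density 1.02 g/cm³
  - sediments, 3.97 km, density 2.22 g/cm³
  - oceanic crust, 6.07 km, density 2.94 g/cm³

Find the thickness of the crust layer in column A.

36 km

Take the compensation level at the base of the deeper column (depth z_c below the surface of column A) and equate Σ ρ_i t_i down to z_c; mantle fills any gap and the z_c terms cancel.
Column A: x×2.74 + (z_c − 0 − x)×3.39
Column B: 1.96×0 + 3.96×1.02 + 3.97×2.22 + 6.07×2.94 + (z_c − 1.96 − 14)×3.39
The z_c×3.39 term appears on both sides and cancels. Collect the known terms of each column as K = Σ(ρt)_known − 3.39 × (depth of known layers): K_A = 0 − 3.39×0 = 0; K_B = 30.6984 − 3.39×(1.96 + 14) = −23.406.
Balance: K_A − x×(3.39 − 2.74) = K_B, so x = (K_A − K_B)/(3.39 − 2.74) = 23.406/0.65 = 36 km.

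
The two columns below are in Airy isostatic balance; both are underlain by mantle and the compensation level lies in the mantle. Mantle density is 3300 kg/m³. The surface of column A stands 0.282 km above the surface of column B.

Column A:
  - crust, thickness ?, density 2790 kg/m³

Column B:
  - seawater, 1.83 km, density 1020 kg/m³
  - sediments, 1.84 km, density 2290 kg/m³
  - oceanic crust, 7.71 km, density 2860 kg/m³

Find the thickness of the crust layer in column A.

Take the compensation level at the base of the deeper column (depth z_c below the surface of column A) and equate Σ ρ_i t_i down to z_c; mantle fills any gap and the z_c terms cancel.
Column A: x×2790 + (z_c − 0 − x)×3300
Column B: 0.282×0 + 1.83×1020 + 1.84×2290 + 7.71×2860 + (z_c − 0.282 − 11.38)×3300
The z_c×3300 term appears on both sides and cancels. Collect the known terms of each column as K = Σ(ρt)_known − 3300 × (depth of known layers): K_A = 0 − 3300×0 = 0; K_B = 28130.8 − 3300×(0.282 + 11.38) = −10353.8.
Balance: K_A − x×(3300 − 2790) = K_B, so x = (K_A − K_B)/(3300 − 2790) = 10353.8/510 = 20.3 km.

20.3 km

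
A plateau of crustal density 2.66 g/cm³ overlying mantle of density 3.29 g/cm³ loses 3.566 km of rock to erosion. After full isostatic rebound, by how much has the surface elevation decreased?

Rebound u = e ρ_c/ρ_m = 3.566 km × 2.66/3.29 = 2.883 km.
Net surface drop = e − u = 3.566 km − 2.883 km = e (ρ_m − ρ_c)/ρ_m = 0.683 km.

0.683 km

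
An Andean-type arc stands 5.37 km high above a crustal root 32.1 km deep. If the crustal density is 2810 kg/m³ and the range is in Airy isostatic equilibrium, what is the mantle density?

3280 kg/m³

Airy balance: ρ_c h = (ρ_m − ρ_c) r → ρ_m = ρ_c (1 + h/r).
ρ_m = 2810 × (1 + 5.37 km/32.1 km) = 3280 kg/m³.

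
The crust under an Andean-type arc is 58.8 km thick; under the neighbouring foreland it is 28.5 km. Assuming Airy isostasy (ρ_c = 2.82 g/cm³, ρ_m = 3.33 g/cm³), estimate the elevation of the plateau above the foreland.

Excess crust Δ = 58.8 km − 28.5 km = 30.3 km, split between elevation h and root r with h + r = Δ.
Airy balance ρ_c h = (ρ_m − ρ_c) r gives r = h ρ_c/(ρ_m − ρ_c), so h (1 + ρ_c/(ρ_m − ρ_c)) = Δ, i.e. h = Δ (ρ_m − ρ_c)/ρ_m.
h = 30.3 km × 0.51/3.33 = 4.64 km.

4.64 km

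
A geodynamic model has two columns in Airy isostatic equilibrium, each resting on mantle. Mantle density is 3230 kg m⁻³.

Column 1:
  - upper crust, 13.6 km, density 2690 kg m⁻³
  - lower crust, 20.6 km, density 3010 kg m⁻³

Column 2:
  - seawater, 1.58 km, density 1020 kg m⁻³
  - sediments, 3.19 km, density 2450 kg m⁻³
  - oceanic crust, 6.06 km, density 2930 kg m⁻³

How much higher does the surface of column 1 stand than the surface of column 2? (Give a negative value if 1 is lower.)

1.26 km

For any compensation level in the mantle, the mantle terms cancel and isostasy reduces to e = (Σt_1 − Σt_2) − (Σ(ρt)_1 − Σ(ρt)_2) / ρ_m.
Σt_1 = 34.2 km; Σt_2 = 10.83 km; Σ(ρt)_1 = 98590; Σ(ρt)_2 = 27182.9 (in km·kg m⁻³).
e = (34.2 − 10.83) − (98590 − 27182.9) / 3230 = 1.26 km.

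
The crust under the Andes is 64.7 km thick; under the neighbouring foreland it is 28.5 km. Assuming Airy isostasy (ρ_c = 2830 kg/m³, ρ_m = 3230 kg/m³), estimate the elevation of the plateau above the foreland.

Excess crust Δ = 64.7 km − 28.5 km = 36.2 km, split between elevation h and root r with h + r = Δ.
Airy balance ρ_c h = (ρ_m − ρ_c) r gives r = h ρ_c/(ρ_m − ρ_c), so h (1 + ρ_c/(ρ_m − ρ_c)) = Δ, i.e. h = Δ (ρ_m − ρ_c)/ρ_m.
h = 36.2 km × 400/3230 = 4.48 km.

4.48 km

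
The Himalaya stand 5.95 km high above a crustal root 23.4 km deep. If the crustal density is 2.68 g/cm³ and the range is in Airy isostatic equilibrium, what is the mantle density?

Airy balance: ρ_c h = (ρ_m − ρ_c) r → ρ_m = ρ_c (1 + h/r).
ρ_m = 2.68 × (1 + 5.95 km/23.4 km) = 3.36 g/cm³.

3.36 g/cm³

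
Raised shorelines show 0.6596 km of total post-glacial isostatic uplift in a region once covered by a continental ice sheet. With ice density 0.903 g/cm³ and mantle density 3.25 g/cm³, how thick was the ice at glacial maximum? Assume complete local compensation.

u = t ρ_ice/ρ_m → t = u ρ_m/ρ_ice = 0.6596 km × 3.25/0.903 = 2.37 km.

2.37 km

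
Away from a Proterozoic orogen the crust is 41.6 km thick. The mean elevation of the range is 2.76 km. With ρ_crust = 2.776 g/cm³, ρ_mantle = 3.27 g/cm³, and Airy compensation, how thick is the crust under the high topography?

Root depth r = h ρ_c / (ρ_m − ρ_c) = 2.76 km × 2.776 / 0.494 = 15.51 km.
Total thickness = T + h + r = 41.6 km + 2.76 km + 15.51 km = 59.9 km.

59.9 km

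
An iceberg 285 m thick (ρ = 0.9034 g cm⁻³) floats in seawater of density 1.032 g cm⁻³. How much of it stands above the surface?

35.5 m

Floating equilibrium: submerged depth d = t ρ_obj/ρ_fluid = 285 m × 0.9034/1.032 = 249.5 m.
Freeboard = t − d = 285 m − 249.5 m = 35.5 m.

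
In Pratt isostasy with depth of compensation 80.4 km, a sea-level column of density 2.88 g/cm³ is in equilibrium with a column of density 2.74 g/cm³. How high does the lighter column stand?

ρ_ref D = ρ (D + h) → h = D (ρ_ref − ρ)/ρ.
h = 80.4 km × (2.88 − 2.74)/2.74 = 4.11 km.

4.11 km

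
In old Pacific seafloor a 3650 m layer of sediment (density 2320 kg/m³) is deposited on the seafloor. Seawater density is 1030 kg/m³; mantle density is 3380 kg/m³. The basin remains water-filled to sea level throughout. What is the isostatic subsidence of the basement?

Submarine loading: the sediment displaces seawater, and the subsidence is in turn flooded, so s (ρ_m − ρ_w) = t (ρ_sed − ρ_w).
s = 3650 m × (2320 − 1030) / (3380 − 1030) = 2000 m.

2000 m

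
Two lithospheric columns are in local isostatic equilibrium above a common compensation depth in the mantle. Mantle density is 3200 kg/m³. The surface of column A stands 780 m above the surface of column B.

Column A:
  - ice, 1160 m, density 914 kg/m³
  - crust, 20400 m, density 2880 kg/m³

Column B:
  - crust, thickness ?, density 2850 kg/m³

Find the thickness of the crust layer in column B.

Take the compensation level at the base of the deeper column (depth z_c below the surface of column A) and equate Σ ρ_i t_i down to z_c; mantle fills any gap and the z_c terms cancel.
Column A: 1160×914 + 20400×2880 + (z_c − 21560)×3200
Column B: 780×0 + x×2850 + (z_c − 780 − 0 − x)×3200
The z_c×3200 term appears on both sides and cancels. Collect the known terms of each column as K = Σ(ρt)_known − 3200 × (depth of known layers): K_A = 59812240 − 3200×21560 = −9179760; K_B = 0 − 3200×(780 + 0) = −2496000.
Balance: K_A = K_B − x×(3200 − 2850), so x = (K_B − K_A)/(3200 − 2850) = 6683760/350 = 19100 m.

19100 m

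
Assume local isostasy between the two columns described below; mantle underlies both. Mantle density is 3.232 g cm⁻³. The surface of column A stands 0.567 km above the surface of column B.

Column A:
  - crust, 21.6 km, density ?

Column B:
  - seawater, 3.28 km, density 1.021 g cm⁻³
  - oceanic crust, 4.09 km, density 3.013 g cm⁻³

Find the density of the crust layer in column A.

2.77 g cm⁻³

Take the compensation level at the base of the deeper column (depth z_c below the surface of column A) and equate Σ ρ_i t_i down to z_c; mantle fills any gap and the z_c terms cancel.
Column A: 21.6×ρ + (z_c − 21.6)×3.232
Column B: 0.567×0 + 3.28×1.021 + 4.09×3.013 + (z_c − 0.567 − 7.37)×3.232
The z_c×3.232 term appears on both sides and cancels. Collect the known terms of each column as K = Σ(ρt)_known − 3.232 × (depth of known layers): K_A = 0 − 3.232×21.6 = −69.8112; K_B = 15.67205 − 3.232×(0.567 + 7.37) = −9.980334.
Balance: K_A + 21.6×ρ = K_B, so ρ = (K_B − K_A)/21.6 = 59.8309/21.6 = 2.77 g cm⁻³.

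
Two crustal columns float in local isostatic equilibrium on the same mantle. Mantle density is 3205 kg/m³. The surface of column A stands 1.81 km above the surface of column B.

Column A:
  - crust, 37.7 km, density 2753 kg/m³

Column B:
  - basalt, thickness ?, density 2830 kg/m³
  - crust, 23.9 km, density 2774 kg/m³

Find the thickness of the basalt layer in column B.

2.5 km

Take the compensation level at the base of the deeper column (depth z_c below the surface of column A) and equate Σ ρ_i t_i down to z_c; mantle fills any gap and the z_c terms cancel.
Column A: 37.7×2753 + (z_c − 37.7)×3205
Column B: 1.81×0 + x×2830 + 23.9×2774 + (z_c − 1.81 − 23.9 − x)×3205
The z_c×3205 term appears on both sides and cancels. Collect the known terms of each column as K = Σ(ρt)_known − 3205 × (depth of known layers): K_A = 103788.1 − 3205×37.7 = −17040.4; K_B = 66298.6 − 3205×(1.81 + 23.9) = −16101.95.
Balance: K_A = K_B − x×(3205 − 2830), so x = (K_B − K_A)/(3205 − 2830) = 938.45/375 = 2.5 km.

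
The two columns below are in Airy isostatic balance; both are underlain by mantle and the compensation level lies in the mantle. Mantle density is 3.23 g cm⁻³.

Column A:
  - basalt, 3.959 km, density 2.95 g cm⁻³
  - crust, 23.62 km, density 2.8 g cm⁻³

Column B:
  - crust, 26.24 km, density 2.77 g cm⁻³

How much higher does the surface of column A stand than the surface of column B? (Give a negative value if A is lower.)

−0.249 km

For any compensation level in the mantle, the mantle terms cancel and isostasy reduces to e = (Σt_A − Σt_B) − (Σ(ρt)_A − Σ(ρt)_B) / ρ_m.
Σt_A = 27.579 km; Σt_B = 26.24 km; Σ(ρt)_A = 77.81505; Σ(ρt)_B = 72.6848 (in km·g cm⁻³).
e = (27.579 − 26.24) − (77.81505 − 72.6848) / 3.23 = −0.249 km.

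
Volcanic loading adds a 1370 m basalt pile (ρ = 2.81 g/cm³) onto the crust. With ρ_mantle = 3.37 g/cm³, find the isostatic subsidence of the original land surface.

Subaerial loading: s = t ρ_load / ρ_m.
s = 1370 m × 2.81/3.37 = 1140 m.

1140 m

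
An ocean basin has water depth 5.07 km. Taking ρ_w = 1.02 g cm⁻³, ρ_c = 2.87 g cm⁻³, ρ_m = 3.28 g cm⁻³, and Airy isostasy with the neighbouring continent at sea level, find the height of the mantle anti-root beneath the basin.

By Archimedes' principle applied to the lithosphere: replacing crust with seawater at the top is compensated by replacing crust with mantle at the base: d (ρ_c − ρ_w) = a (ρ_m − ρ_c).
a = d (ρ_c − ρ_w)/(ρ_m − ρ_c) = 5.07 km × 1.85/0.41 = 22.9 km.

22.9 km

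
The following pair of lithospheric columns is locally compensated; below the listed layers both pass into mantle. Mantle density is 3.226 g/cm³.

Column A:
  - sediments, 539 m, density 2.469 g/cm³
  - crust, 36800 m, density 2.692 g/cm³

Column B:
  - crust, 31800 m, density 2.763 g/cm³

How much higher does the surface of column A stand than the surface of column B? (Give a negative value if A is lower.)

1650 m

For any compensation level in the mantle, the mantle terms cancel and isostasy reduces to e = (Σt_A − Σt_B) − (Σ(ρt)_A − Σ(ρt)_B) / ρ_m.
Σt_A = 37339 m; Σt_B = 31800 m; Σ(ρt)_A = 100396.391; Σ(ρt)_B = 87863.4 (in m·g/cm³).
e = (37339 − 31800) − (100396.391 − 87863.4) / 3.226 = 1650 m.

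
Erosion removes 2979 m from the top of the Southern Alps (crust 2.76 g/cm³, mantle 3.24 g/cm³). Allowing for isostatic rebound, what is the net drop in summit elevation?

Rebound u = e ρ_c/ρ_m = 2979 m × 2.76/3.24 = 2538 m.
Net surface drop = e − u = 2979 m − 2538 m = e (ρ_m − ρ_c)/ρ_m = 441 m.

441 m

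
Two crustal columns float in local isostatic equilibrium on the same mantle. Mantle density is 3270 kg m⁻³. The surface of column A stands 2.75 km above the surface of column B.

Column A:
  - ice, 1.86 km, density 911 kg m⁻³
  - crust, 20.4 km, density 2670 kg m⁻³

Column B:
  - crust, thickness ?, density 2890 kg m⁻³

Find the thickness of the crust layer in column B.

Take the compensation level at the base of the deeper column (depth z_c below the surface of column A) and equate Σ ρ_i t_i down to z_c; mantle fills any gap and the z_c terms cancel.
Column A: 1.86×911 + 20.4×2670 + (z_c − 22.26)×3270
Column B: 2.75×0 + x×2890 + (z_c − 2.75 − 0 − x)×3270
The z_c×3270 term appears on both sides and cancels. Collect the known terms of each column as K = Σ(ρt)_known − 3270 × (depth of known layers): K_A = 56162.46 − 3270×22.26 = −16627.74; K_B = 0 − 3270×(2.75 + 0) = −8992.5.
Balance: K_A = K_B − x×(3270 − 2890), so x = (K_B − K_A)/(3270 − 2890) = 7635.24/380 = 20.1 km.

20.1 km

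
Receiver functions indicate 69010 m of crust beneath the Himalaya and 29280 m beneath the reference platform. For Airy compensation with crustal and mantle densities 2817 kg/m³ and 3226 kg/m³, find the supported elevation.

5040 m

Excess crust Δ = 69010 m − 29280 m = 39730 m, split between elevation h and root r with h + r = Δ.
Airy balance ρ_c h = (ρ_m − ρ_c) r gives r = h ρ_c/(ρ_m − ρ_c), so h (1 + ρ_c/(ρ_m − ρ_c)) = Δ, i.e. h = Δ (ρ_m − ρ_c)/ρ_m.
h = 39730 m × 409/3226 = 5040 m.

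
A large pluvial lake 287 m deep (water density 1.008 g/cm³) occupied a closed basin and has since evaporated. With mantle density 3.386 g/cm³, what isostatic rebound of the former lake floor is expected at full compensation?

85.4 m

u = d ρ_w/ρ_m = 287 m × 1.008/3.386 = 85.4 m.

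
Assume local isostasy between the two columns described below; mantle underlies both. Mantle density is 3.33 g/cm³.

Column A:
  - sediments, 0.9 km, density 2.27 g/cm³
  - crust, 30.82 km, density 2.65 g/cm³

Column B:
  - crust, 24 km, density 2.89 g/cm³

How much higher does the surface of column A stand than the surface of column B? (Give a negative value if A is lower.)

For any compensation level in the mantle, the mantle terms cancel and isostasy reduces to e = (Σt_A − Σt_B) − (Σ(ρt)_A − Σ(ρt)_B) / ρ_m.
Σt_A = 31.72 km; Σt_B = 24 km; Σ(ρt)_A = 83.716; Σ(ρt)_B = 69.36 (in km·g/cm³).
e = (31.72 − 24) − (83.716 − 69.36) / 3.33 = 3.41 km.

3.41 km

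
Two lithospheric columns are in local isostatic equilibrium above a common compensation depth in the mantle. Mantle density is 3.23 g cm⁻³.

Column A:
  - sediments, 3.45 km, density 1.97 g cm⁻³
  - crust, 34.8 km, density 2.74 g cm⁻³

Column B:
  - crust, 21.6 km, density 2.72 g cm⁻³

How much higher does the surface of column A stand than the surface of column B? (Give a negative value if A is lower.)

For any compensation level in the mantle, the mantle terms cancel and isostasy reduces to e = (Σt_A − Σt_B) − (Σ(ρt)_A − Σ(ρt)_B) / ρ_m.
Σt_A = 38.25 km; Σt_B = 21.6 km; Σ(ρt)_A = 102.1485; Σ(ρt)_B = 58.752 (in km·g cm⁻³).
e = (38.25 − 21.6) − (102.1485 − 58.752) / 3.23 = 3.21 km.

3.21 km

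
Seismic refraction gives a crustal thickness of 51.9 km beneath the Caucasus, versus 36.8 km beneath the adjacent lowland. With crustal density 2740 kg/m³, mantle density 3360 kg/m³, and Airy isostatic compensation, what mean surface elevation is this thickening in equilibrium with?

2.79 km

Excess crust Δ = 51.9 km − 36.8 km = 15.1 km, split between elevation h and root r with h + r = Δ.
Airy balance ρ_c h = (ρ_m − ρ_c) r gives r = h ρ_c/(ρ_m − ρ_c), so h (1 + ρ_c/(ρ_m − ρ_c)) = Δ, i.e. h = Δ (ρ_m − ρ_c)/ρ_m.
h = 15.1 km × 620/3360 = 2.79 km.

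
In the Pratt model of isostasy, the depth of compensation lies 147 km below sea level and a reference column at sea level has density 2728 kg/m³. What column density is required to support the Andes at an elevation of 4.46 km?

Pratt balance: ρ_ref D = ρ (D + h).
ρ = ρ_ref D/(D + h) = 2728 × 147 km/(147 km + 4.46 km) = 2650 kg/m³.

2650 kg/m³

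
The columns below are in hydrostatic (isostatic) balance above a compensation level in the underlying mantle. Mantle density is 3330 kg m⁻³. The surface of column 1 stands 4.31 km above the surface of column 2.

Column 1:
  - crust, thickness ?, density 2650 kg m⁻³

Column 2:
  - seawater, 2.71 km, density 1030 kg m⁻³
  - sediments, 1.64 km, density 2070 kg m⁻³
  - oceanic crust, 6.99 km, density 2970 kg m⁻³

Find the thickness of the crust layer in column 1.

37 km

Take the compensation level at the base of the deeper column (depth z_c below the surface of column 1) and equate Σ ρ_i t_i down to z_c; mantle fills any gap and the z_c terms cancel.
Column 1: x×2650 + (z_c − 0 − x)×3330
Column 2: 4.31×0 + 2.71×1030 + 1.64×2070 + 6.99×2970 + (z_c − 4.31 − 11.34)×3330
The z_c×3330 term appears on both sides and cancels. Collect the known terms of each column as K = Σ(ρt)_known − 3330 × (depth of known layers): K_1 = 0 − 3330×0 = 0; K_2 = 26946.4 − 3330×(4.31 + 11.34) = −25168.1.
Balance: K_1 − x×(3330 − 2650) = K_2, so x = (K_1 − K_2)/(3330 − 2650) = 25168.1/680 = 37 km.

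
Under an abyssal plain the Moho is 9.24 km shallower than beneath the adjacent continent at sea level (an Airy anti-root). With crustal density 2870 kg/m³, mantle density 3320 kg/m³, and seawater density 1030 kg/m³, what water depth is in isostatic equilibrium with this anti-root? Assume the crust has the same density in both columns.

2.26 km

Replacing a thickness d of crust by seawater at the top must be balanced by replacing crust with mantle at the base: d (ρ_c − ρ_w) = a (ρ_m − ρ_c).
d = a (ρ_m − ρ_c)/(ρ_c − ρ_w) = 9.24 km × 450/1840 = 2.26 km.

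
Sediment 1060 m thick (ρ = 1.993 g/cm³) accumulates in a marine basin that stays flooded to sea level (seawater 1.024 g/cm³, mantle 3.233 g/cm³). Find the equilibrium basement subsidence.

465 m

Submarine loading: the sediment displaces seawater, and the subsidence is in turn flooded, so s (ρ_m − ρ_w) = t (ρ_sed − ρ_w).
s = 1060 m × (1.993 − 1.024) / (3.233 − 1.024) = 465 m.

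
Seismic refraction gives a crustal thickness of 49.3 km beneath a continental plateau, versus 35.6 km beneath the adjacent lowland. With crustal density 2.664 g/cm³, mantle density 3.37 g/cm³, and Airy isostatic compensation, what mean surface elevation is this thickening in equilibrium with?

Excess crust Δ = 49.3 km − 35.6 km = 13.7 km, split between elevation h and root r with h + r = Δ.
Airy balance ρ_c h = (ρ_m − ρ_c) r gives r = h ρ_c/(ρ_m − ρ_c), so h (1 + ρ_c/(ρ_m − ρ_c)) = Δ, i.e. h = Δ (ρ_m − ρ_c)/ρ_m.
h = 13.7 km × 0.706/3.37 = 2.87 km.

2.87 km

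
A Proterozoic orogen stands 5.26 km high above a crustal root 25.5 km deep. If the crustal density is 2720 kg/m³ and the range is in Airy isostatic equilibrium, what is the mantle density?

3280 kg/m³

Airy balance: ρ_c h = (ρ_m − ρ_c) r → ρ_m = ρ_c (1 + h/r).
ρ_m = 2720 × (1 + 5.26 km/25.5 km) = 3280 kg/m³.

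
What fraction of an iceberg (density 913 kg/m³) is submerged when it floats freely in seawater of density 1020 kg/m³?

Submerged fraction = ρ_obj/ρ_fluid = 913/1020 = 89.5%.

89.5%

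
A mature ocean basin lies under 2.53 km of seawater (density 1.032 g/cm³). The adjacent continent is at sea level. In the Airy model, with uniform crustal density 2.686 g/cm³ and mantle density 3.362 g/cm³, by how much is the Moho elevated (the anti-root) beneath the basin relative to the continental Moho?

6.19 km

By Archimedes' principle applied to the lithosphere: replacing crust with seawater at the top is compensated by replacing crust with mantle at the base: d (ρ_c − ρ_w) = a (ρ_m − ρ_c).
a = d (ρ_c − ρ_w)/(ρ_m − ρ_c) = 2.53 km × 1.654/0.676 = 6.19 km.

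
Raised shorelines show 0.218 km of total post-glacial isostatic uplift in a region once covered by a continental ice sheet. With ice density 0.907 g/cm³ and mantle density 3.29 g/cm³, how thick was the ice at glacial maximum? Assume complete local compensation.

u = t ρ_ice/ρ_m → t = u ρ_m/ρ_ice = 0.218 km × 3.29/0.907 = 0.791 km.

0.791 km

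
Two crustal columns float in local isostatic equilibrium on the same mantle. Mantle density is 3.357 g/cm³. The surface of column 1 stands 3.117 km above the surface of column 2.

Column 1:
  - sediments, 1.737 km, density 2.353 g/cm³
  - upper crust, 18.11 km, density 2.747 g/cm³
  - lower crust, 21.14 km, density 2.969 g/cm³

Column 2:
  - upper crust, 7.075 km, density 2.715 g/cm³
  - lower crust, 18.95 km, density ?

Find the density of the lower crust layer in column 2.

3.04 g/cm³

Take the compensation level at the base of the deeper column (depth z_c below the surface of column 1) and equate Σ ρ_i t_i down to z_c; mantle fills any gap and the z_c terms cancel.
Column 1: 1.737×2.353 + 18.11×2.747 + 21.14×2.969 + (z_c − 40.987)×3.357
Column 2: 3.117×0 + 7.075×2.715 + 18.95×ρ + (z_c − 3.117 − 26.025)×3.357
The z_c×3.357 term appears on both sides and cancels. Collect the known terms of each column as K = Σ(ρt)_known − 3.357 × (depth of known layers): K_1 = 116.599991 − 3.357×40.987 = −20.993368; K_2 = 19.208625 − 3.357×(3.117 + 26.025) = −78.621069.
Balance: K_1 = K_2 + 18.95×ρ, so ρ = (K_1 − K_2)/18.95 = 57.6277/18.95 = 3.04 g/cm³.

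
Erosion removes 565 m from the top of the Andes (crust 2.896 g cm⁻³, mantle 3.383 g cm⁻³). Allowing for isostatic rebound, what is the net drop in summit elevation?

81.3 m

Rebound u = e ρ_c/ρ_m = 565 m × 2.896/3.383 = 483.7 m.
Net surface drop = e − u = 565 m − 483.7 m = e (ρ_m − ρ_c)/ρ_m = 81.3 m.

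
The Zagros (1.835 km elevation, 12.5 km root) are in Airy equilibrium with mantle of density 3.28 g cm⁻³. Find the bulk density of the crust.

ρ_c h = (ρ_m − ρ_c) r → ρ_c (h + r) = ρ_m r → ρ_c = ρ_m r / (h + r).
ρ_c = 3.28 × 12.5 km / (1.835 km + 12.5 km) = 2.86 g cm⁻³.

2.86 g cm⁻³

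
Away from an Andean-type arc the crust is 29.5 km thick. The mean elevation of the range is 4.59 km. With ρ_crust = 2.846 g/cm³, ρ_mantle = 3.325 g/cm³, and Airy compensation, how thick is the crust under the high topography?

Root depth r = h ρ_c / (ρ_m − ρ_c) = 4.59 km × 2.846 / 0.479 = 27.27 km.
Total thickness = T + h + r = 29.5 km + 4.59 km + 27.27 km = 61.4 km.

61.4 km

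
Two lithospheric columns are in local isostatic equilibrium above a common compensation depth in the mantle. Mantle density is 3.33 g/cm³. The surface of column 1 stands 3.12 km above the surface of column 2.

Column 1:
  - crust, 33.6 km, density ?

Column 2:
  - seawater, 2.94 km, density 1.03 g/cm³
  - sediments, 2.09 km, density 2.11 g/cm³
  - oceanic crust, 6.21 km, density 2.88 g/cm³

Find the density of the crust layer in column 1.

2.66 g/cm³

Take the compensation level at the base of the deeper column (depth z_c below the surface of column 1) and equate Σ ρ_i t_i down to z_c; mantle fills any gap and the z_c terms cancel.
Column 1: 33.6×ρ + (z_c − 33.6)×3.33
Column 2: 3.12×0 + 2.94×1.03 + 2.09×2.11 + 6.21×2.88 + (z_c − 3.12 − 11.24)×3.33
The z_c×3.33 term appears on both sides and cancels. Collect the known terms of each column as K = Σ(ρt)_known − 3.33 × (depth of known layers): K_1 = 0 − 3.33×33.6 = −111.888; K_2 = 25.3229 − 3.33×(3.12 + 11.24) = −22.4959.
Balance: K_1 + 33.6×ρ = K_2, so ρ = (K_2 − K_1)/33.6 = 89.3921/33.6 = 2.66 g/cm³.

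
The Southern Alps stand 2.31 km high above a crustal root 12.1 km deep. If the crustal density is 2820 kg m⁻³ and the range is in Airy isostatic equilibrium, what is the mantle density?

Airy balance: ρ_c h = (ρ_m − ρ_c) r → ρ_m = ρ_c (1 + h/r).
ρ_m = 2820 × (1 + 2.31 km/12.1 km) = 3360 kg m⁻³.

3360 kg m⁻³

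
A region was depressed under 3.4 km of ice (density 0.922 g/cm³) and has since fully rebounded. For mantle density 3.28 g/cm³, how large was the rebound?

Removing the load lets mantle flow back in; uplift u satisfies ρ_ice t = ρ_m u.
u = t ρ_ice/ρ_m = 3.4 km × 0.922/3.28 = 0.956 km.

0.956 km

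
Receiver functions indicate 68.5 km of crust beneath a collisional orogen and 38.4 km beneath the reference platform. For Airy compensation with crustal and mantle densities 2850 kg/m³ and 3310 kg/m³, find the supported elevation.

Excess crust Δ = 68.5 km − 38.4 km = 30.1 km, split between elevation h and root r with h + r = Δ.
Airy balance ρ_c h = (ρ_m − ρ_c) r gives r = h ρ_c/(ρ_m − ρ_c), so h (1 + ρ_c/(ρ_m − ρ_c)) = Δ, i.e. h = Δ (ρ_m − ρ_c)/ρ_m.
h = 30.1 km × 460/3310 = 4.18 km.

4.18 km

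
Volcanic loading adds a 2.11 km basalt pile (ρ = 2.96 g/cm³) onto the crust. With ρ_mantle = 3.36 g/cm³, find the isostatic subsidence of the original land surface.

1.86 km

Subaerial loading: s = t ρ_load / ρ_m.
s = 2.11 km × 2.96/3.36 = 1.86 km.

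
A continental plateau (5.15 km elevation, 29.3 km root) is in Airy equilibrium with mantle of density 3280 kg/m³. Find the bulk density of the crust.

ρ_c h = (ρ_m − ρ_c) r → ρ_c (h + r) = ρ_m r → ρ_c = ρ_m r / (h + r).
ρ_c = 3280 × 29.3 km / (5.15 km + 29.3 km) = 2790 kg/m³.

2790 kg/m³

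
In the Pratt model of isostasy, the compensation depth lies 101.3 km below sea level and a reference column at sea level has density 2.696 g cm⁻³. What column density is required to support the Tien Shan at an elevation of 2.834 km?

Pratt balance: ρ_ref D = ρ (D + h).
ρ = ρ_ref D/(D + h) = 2.696 × 101.3 km/(101.3 km + 2.834 km) = 2.62 g cm⁻³.

2.62 g cm⁻³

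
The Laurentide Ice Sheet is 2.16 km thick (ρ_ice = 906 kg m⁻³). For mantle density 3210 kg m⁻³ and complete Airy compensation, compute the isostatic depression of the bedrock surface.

0.61 km

In Airy isostatic equilibrium: the ice load ρ_ice t is balanced by mantle displaced below, ρ_m s.
s = t ρ_ice / ρ_m = 2.16 km × 906/3210 = 0.61 km.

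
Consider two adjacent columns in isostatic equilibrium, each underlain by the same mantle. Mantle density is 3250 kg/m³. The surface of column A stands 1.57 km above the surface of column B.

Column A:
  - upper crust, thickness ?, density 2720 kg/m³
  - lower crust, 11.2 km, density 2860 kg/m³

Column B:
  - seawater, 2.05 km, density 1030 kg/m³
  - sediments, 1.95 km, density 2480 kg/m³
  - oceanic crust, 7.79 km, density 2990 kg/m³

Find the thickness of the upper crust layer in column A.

Take the compensation level at the base of the deeper column (depth z_c below the surface of column A) and equate Σ ρ_i t_i down to z_c; mantle fills any gap and the z_c terms cancel.
Column A: x×2720 + 11.2×2860 + (z_c − 11.2 − x)×3250
Column B: 1.57×0 + 2.05×1030 + 1.95×2480 + 7.79×2990 + (z_c − 1.57 − 11.79)×3250
The z_c×3250 term appears on both sides and cancels. Collect the known terms of each column as K = Σ(ρt)_known − 3250 × (depth of known layers): K_A = 32032 − 3250×11.2 = −4368; K_B = 30239.6 − 3250×(1.57 + 11.79) = −13180.4.
Balance: K_A − x×(3250 − 2720) = K_B, so x = (K_A − K_B)/(3250 − 2720) = 8812.4/530 = 16.6 km.

16.6 km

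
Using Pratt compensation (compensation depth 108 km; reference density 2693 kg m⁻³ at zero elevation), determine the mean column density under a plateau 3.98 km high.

Pratt balance: ρ_ref D = ρ (D + h).
ρ = ρ_ref D/(D + h) = 2693 × 108 km/(108 km + 3.98 km) = 2600 kg m⁻³.

2600 kg m⁻³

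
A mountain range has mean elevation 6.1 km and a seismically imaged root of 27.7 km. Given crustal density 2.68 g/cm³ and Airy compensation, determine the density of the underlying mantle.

3.27 g/cm³

Airy balance: ρ_c h = (ρ_m − ρ_c) r → ρ_m = ρ_c (1 + h/r).
ρ_m = 2.68 × (1 + 6.1 km/27.7 km) = 3.27 g/cm³.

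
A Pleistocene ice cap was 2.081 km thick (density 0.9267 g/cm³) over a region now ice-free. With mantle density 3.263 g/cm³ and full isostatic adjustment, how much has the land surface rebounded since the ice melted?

Removing the load lets mantle flow back in; uplift u satisfies ρ_ice t = ρ_m u.
u = t ρ_ice/ρ_m = 2.081 km × 0.9267/3.263 = 0.591 km.

0.591 km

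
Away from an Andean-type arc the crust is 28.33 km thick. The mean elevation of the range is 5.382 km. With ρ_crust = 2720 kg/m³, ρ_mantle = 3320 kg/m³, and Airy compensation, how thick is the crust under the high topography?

Root depth r = h ρ_c / (ρ_m − ρ_c) = 5.382 km × 2720 / 600 = 24.4 km.
Total thickness = T + h + r = 28.33 km + 5.382 km + 24.4 km = 58.1 km.

58.1 km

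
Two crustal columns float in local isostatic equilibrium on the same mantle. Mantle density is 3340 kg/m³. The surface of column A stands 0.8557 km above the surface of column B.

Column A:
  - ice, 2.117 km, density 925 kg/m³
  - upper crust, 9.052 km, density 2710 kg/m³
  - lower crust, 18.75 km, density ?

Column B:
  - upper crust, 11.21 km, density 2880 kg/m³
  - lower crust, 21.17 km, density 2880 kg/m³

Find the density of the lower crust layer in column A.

2970 kg/m³

Take the compensation level at the base of the deeper column (depth z_c below the surface of column A) and equate Σ ρ_i t_i down to z_c; mantle fills any gap and the z_c terms cancel.
Column A: 2.117×925 + 9.052×2710 + 18.75×ρ + (z_c − 29.919)×3340
Column B: 0.8557×0 + 11.21×2880 + 21.17×2880 + (z_c − 0.8557 − 32.38)×3340
The z_c×3340 term appears on both sides and cancels. Collect the known terms of each column as K = Σ(ρt)_known − 3340 × (depth of known layers): K_A = 26489.145 − 3340×29.919 = −73440.315; K_B = 93254.4 − 3340×(0.8557 + 32.38) = −17752.838.
Balance: K_A + 18.75×ρ = K_B, so ρ = (K_B − K_A)/18.75 = 55687.5/18.75 = 2970 kg/m³.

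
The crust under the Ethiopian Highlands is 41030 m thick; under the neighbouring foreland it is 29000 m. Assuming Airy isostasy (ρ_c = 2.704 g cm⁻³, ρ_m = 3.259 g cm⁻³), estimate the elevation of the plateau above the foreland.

Excess crust Δ = 41030 m − 29000 m = 12030 m, split between elevation h and root r with h + r = Δ.
Airy balance ρ_c h = (ρ_m − ρ_c) r gives r = h ρ_c/(ρ_m − ρ_c), so h (1 + ρ_c/(ρ_m − ρ_c)) = Δ, i.e. h = Δ (ρ_m − ρ_c)/ρ_m.
h = 12030 m × 0.555/3.259 = 2050 m.

2050 m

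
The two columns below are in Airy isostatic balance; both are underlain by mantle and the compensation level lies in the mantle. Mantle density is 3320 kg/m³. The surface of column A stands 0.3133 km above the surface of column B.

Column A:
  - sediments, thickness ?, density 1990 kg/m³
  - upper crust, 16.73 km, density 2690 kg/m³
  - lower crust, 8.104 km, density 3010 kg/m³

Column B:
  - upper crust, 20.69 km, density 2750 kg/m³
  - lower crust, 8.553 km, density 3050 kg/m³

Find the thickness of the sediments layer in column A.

Take the compensation level at the base of the deeper column (depth z_c below the surface of column A) and equate Σ ρ_i t_i down to z_c; mantle fills any gap and the z_c terms cancel.
Column A: x×1990 + 16.73×2690 + 8.104×3010 + (z_c − 24.834 − x)×3320
Column B: 0.3133×0 + 20.69×2750 + 8.553×3050 + (z_c − 0.3133 − 29.243)×3320
The z_c×3320 term appears on both sides and cancels. Collect the known terms of each column as K = Σ(ρt)_known − 3320 × (depth of known layers): K_A = 69396.74 − 3320×24.834 = −13052.14; K_B = 82984.15 − 3320×(0.3133 + 29.243) = −15142.766.
Balance: K_A − x×(3320 − 1990) = K_B, so x = (K_A − K_B)/(3320 − 1990) = 2090.63/1330 = 1.57 km.

1.57 km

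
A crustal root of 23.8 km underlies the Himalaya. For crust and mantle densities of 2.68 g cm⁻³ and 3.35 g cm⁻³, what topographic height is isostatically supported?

5.95 km

By Archimedes' principle applied to the lithosphere: ρ_c h = (ρ_m − ρ_c) r.
h = r (ρ_m − ρ_c) / ρ_c = 23.8 km × (3.35 − 2.68) / 2.68 = 5.95 km.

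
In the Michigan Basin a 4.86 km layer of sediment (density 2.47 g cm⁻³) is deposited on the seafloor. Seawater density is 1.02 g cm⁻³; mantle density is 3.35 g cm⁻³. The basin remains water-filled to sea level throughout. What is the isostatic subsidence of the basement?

Submarine loading: the sediment displaces seawater, and the subsidence is in turn flooded, so s (ρ_m − ρ_w) = t (ρ_sed − ρ_w).
s = 4.86 km × (2.47 − 1.02) / (3.35 − 1.02) = 3.02 km.

3.02 km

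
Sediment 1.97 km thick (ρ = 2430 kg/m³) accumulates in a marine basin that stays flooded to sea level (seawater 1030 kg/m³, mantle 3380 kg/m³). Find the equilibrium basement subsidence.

1.17 km

Submarine loading: the sediment displaces seawater, and the subsidence is in turn flooded, so s (ρ_m − ρ_w) = t (ρ_sed − ρ_w).
s = 1.97 km × (2430 − 1030) / (3380 − 1030) = 1.17 km.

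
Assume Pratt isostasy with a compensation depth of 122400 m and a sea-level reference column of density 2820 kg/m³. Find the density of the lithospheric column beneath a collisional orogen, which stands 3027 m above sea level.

2750 kg/m³

Pratt balance: ρ_ref D = ρ (D + h).
ρ = ρ_ref D/(D + h) = 2820 × 122400 m/(122400 m + 3027 m) = 2750 kg/m³.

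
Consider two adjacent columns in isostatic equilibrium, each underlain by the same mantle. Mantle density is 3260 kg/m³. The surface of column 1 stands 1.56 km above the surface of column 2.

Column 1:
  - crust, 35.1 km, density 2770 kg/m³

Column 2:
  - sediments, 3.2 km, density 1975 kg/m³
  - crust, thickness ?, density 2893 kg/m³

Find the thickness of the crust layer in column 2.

21.8 km

Take the compensation level at the base of the deeper column (depth z_c below the surface of column 1) and equate Σ ρ_i t_i down to z_c; mantle fills any gap and the z_c terms cancel.
Column 1: 35.1×2770 + (z_c − 35.1)×3260
Column 2: 1.56×0 + 3.2×1975 + x×2893 + (z_c − 1.56 − 3.2 − x)×3260
The z_c×3260 term appears on both sides and cancels. Collect the known terms of each column as K = Σ(ρt)_known − 3260 × (depth of known layers): K_1 = 97227 − 3260×35.1 = −17199; K_2 = 6320 − 3260×(1.56 + 3.2) = −9197.6.
Balance: K_1 = K_2 − x×(3260 − 2893), so x = (K_2 − K_1)/(3260 − 2893) = 8001.4/367 = 21.8 km.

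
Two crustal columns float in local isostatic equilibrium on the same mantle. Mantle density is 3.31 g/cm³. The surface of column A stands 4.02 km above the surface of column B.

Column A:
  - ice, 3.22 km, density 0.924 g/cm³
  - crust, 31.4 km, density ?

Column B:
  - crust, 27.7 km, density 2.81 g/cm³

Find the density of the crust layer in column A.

Take the compensation level at the base of the deeper column (depth z_c below the surface of column A) and equate Σ ρ_i t_i down to z_c; mantle fills any gap and the z_c terms cancel.
Column A: 3.22×0.924 + 31.4×ρ + (z_c − 34.62)×3.31
Column B: 4.02×0 + 27.7×2.81 + (z_c − 4.02 − 27.7)×3.31
The z_c×3.31 term appears on both sides and cancels. Collect the known terms of each column as K = Σ(ρt)_known − 3.31 × (depth of known layers): K_A = 2.97528 − 3.31×34.62 = −111.61692; K_B = 77.837 − 3.31×(4.02 + 27.7) = −27.1562.
Balance: K_A + 31.4×ρ = K_B, so ρ = (K_B − K_A)/31.4 = 84.4607/31.4 = 2.69 g/cm³.

2.69 g/cm³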